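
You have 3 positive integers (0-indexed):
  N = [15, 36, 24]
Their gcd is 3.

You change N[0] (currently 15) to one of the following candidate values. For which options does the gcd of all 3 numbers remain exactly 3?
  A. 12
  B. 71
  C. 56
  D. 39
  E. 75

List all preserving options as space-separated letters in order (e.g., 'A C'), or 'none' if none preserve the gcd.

Answer: D E

Derivation:
Old gcd = 3; gcd of others (without N[0]) = 12
New gcd for candidate v: gcd(12, v). Preserves old gcd iff gcd(12, v) = 3.
  Option A: v=12, gcd(12,12)=12 -> changes
  Option B: v=71, gcd(12,71)=1 -> changes
  Option C: v=56, gcd(12,56)=4 -> changes
  Option D: v=39, gcd(12,39)=3 -> preserves
  Option E: v=75, gcd(12,75)=3 -> preserves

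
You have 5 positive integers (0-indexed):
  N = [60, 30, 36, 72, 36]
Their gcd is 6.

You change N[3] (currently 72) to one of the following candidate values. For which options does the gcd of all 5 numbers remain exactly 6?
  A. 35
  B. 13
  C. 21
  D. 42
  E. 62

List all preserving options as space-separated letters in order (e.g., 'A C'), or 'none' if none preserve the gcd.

Answer: D

Derivation:
Old gcd = 6; gcd of others (without N[3]) = 6
New gcd for candidate v: gcd(6, v). Preserves old gcd iff gcd(6, v) = 6.
  Option A: v=35, gcd(6,35)=1 -> changes
  Option B: v=13, gcd(6,13)=1 -> changes
  Option C: v=21, gcd(6,21)=3 -> changes
  Option D: v=42, gcd(6,42)=6 -> preserves
  Option E: v=62, gcd(6,62)=2 -> changes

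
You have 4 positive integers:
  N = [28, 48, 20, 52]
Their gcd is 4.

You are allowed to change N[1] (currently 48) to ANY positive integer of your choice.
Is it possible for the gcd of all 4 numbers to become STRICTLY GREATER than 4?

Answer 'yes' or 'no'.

Answer: no

Derivation:
Current gcd = 4
gcd of all OTHER numbers (without N[1]=48): gcd([28, 20, 52]) = 4
The new gcd after any change is gcd(4, new_value).
This can be at most 4.
Since 4 = old gcd 4, the gcd can only stay the same or decrease.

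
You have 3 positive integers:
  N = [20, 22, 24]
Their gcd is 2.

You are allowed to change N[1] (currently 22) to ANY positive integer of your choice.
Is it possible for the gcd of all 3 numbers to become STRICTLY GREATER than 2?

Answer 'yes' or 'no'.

Answer: yes

Derivation:
Current gcd = 2
gcd of all OTHER numbers (without N[1]=22): gcd([20, 24]) = 4
The new gcd after any change is gcd(4, new_value).
This can be at most 4.
Since 4 > old gcd 2, the gcd CAN increase (e.g., set N[1] = 4).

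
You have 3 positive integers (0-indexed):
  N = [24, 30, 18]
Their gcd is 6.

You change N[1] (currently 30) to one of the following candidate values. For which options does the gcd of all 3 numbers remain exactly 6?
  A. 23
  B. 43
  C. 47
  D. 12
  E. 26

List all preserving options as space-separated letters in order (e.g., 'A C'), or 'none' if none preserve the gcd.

Answer: D

Derivation:
Old gcd = 6; gcd of others (without N[1]) = 6
New gcd for candidate v: gcd(6, v). Preserves old gcd iff gcd(6, v) = 6.
  Option A: v=23, gcd(6,23)=1 -> changes
  Option B: v=43, gcd(6,43)=1 -> changes
  Option C: v=47, gcd(6,47)=1 -> changes
  Option D: v=12, gcd(6,12)=6 -> preserves
  Option E: v=26, gcd(6,26)=2 -> changes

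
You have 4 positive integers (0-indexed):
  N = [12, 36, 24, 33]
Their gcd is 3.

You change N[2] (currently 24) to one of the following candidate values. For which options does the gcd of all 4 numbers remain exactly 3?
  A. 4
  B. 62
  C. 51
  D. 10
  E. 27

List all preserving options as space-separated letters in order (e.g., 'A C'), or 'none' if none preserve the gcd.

Answer: C E

Derivation:
Old gcd = 3; gcd of others (without N[2]) = 3
New gcd for candidate v: gcd(3, v). Preserves old gcd iff gcd(3, v) = 3.
  Option A: v=4, gcd(3,4)=1 -> changes
  Option B: v=62, gcd(3,62)=1 -> changes
  Option C: v=51, gcd(3,51)=3 -> preserves
  Option D: v=10, gcd(3,10)=1 -> changes
  Option E: v=27, gcd(3,27)=3 -> preserves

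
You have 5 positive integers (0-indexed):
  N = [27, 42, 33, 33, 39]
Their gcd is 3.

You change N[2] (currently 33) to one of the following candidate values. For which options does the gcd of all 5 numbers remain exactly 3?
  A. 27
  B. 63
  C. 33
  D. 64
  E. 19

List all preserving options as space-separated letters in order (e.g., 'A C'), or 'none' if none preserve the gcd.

Old gcd = 3; gcd of others (without N[2]) = 3
New gcd for candidate v: gcd(3, v). Preserves old gcd iff gcd(3, v) = 3.
  Option A: v=27, gcd(3,27)=3 -> preserves
  Option B: v=63, gcd(3,63)=3 -> preserves
  Option C: v=33, gcd(3,33)=3 -> preserves
  Option D: v=64, gcd(3,64)=1 -> changes
  Option E: v=19, gcd(3,19)=1 -> changes

Answer: A B C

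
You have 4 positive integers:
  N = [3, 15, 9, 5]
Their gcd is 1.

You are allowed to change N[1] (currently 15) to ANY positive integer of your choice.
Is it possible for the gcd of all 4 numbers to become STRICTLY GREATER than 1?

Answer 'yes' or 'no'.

Answer: no

Derivation:
Current gcd = 1
gcd of all OTHER numbers (without N[1]=15): gcd([3, 9, 5]) = 1
The new gcd after any change is gcd(1, new_value).
This can be at most 1.
Since 1 = old gcd 1, the gcd can only stay the same or decrease.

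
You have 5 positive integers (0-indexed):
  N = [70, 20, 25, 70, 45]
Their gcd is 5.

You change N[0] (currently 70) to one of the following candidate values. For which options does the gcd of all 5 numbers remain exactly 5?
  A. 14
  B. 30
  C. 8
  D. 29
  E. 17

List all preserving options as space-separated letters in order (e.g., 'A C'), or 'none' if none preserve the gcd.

Answer: B

Derivation:
Old gcd = 5; gcd of others (without N[0]) = 5
New gcd for candidate v: gcd(5, v). Preserves old gcd iff gcd(5, v) = 5.
  Option A: v=14, gcd(5,14)=1 -> changes
  Option B: v=30, gcd(5,30)=5 -> preserves
  Option C: v=8, gcd(5,8)=1 -> changes
  Option D: v=29, gcd(5,29)=1 -> changes
  Option E: v=17, gcd(5,17)=1 -> changes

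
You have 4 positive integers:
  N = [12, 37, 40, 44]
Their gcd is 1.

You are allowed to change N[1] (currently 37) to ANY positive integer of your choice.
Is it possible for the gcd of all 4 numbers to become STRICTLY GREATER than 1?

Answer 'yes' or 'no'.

Answer: yes

Derivation:
Current gcd = 1
gcd of all OTHER numbers (without N[1]=37): gcd([12, 40, 44]) = 4
The new gcd after any change is gcd(4, new_value).
This can be at most 4.
Since 4 > old gcd 1, the gcd CAN increase (e.g., set N[1] = 4).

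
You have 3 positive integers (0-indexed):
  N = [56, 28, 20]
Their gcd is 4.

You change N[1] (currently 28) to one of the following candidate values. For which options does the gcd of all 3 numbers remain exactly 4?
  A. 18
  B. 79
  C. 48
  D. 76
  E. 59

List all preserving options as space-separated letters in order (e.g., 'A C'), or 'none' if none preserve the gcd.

Old gcd = 4; gcd of others (without N[1]) = 4
New gcd for candidate v: gcd(4, v). Preserves old gcd iff gcd(4, v) = 4.
  Option A: v=18, gcd(4,18)=2 -> changes
  Option B: v=79, gcd(4,79)=1 -> changes
  Option C: v=48, gcd(4,48)=4 -> preserves
  Option D: v=76, gcd(4,76)=4 -> preserves
  Option E: v=59, gcd(4,59)=1 -> changes

Answer: C D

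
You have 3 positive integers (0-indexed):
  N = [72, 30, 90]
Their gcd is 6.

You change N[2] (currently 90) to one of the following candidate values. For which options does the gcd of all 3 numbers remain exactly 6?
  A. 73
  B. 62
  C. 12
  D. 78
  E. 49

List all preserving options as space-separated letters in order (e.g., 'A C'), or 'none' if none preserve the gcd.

Answer: C D

Derivation:
Old gcd = 6; gcd of others (without N[2]) = 6
New gcd for candidate v: gcd(6, v). Preserves old gcd iff gcd(6, v) = 6.
  Option A: v=73, gcd(6,73)=1 -> changes
  Option B: v=62, gcd(6,62)=2 -> changes
  Option C: v=12, gcd(6,12)=6 -> preserves
  Option D: v=78, gcd(6,78)=6 -> preserves
  Option E: v=49, gcd(6,49)=1 -> changes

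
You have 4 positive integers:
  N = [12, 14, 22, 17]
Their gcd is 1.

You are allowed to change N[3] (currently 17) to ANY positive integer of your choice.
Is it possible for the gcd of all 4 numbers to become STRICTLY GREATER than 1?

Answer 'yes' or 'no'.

Current gcd = 1
gcd of all OTHER numbers (without N[3]=17): gcd([12, 14, 22]) = 2
The new gcd after any change is gcd(2, new_value).
This can be at most 2.
Since 2 > old gcd 1, the gcd CAN increase (e.g., set N[3] = 2).

Answer: yes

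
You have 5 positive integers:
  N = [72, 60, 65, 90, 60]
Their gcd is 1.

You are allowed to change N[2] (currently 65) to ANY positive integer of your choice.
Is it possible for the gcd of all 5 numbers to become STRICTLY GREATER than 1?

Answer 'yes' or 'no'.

Answer: yes

Derivation:
Current gcd = 1
gcd of all OTHER numbers (without N[2]=65): gcd([72, 60, 90, 60]) = 6
The new gcd after any change is gcd(6, new_value).
This can be at most 6.
Since 6 > old gcd 1, the gcd CAN increase (e.g., set N[2] = 6).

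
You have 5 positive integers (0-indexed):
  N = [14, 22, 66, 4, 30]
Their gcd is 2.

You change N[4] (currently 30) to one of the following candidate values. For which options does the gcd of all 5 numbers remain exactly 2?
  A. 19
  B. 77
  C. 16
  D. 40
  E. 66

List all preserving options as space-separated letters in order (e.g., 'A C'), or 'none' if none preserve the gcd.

Old gcd = 2; gcd of others (without N[4]) = 2
New gcd for candidate v: gcd(2, v). Preserves old gcd iff gcd(2, v) = 2.
  Option A: v=19, gcd(2,19)=1 -> changes
  Option B: v=77, gcd(2,77)=1 -> changes
  Option C: v=16, gcd(2,16)=2 -> preserves
  Option D: v=40, gcd(2,40)=2 -> preserves
  Option E: v=66, gcd(2,66)=2 -> preserves

Answer: C D E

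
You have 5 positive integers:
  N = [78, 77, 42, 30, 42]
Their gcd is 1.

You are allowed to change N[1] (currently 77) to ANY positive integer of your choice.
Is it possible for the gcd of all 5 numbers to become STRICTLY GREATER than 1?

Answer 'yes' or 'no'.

Current gcd = 1
gcd of all OTHER numbers (without N[1]=77): gcd([78, 42, 30, 42]) = 6
The new gcd after any change is gcd(6, new_value).
This can be at most 6.
Since 6 > old gcd 1, the gcd CAN increase (e.g., set N[1] = 6).

Answer: yes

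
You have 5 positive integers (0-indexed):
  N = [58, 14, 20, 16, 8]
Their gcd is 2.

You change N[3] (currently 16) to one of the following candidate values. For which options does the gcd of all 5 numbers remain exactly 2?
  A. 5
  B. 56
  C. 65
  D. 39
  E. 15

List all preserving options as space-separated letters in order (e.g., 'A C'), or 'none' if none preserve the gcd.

Answer: B

Derivation:
Old gcd = 2; gcd of others (without N[3]) = 2
New gcd for candidate v: gcd(2, v). Preserves old gcd iff gcd(2, v) = 2.
  Option A: v=5, gcd(2,5)=1 -> changes
  Option B: v=56, gcd(2,56)=2 -> preserves
  Option C: v=65, gcd(2,65)=1 -> changes
  Option D: v=39, gcd(2,39)=1 -> changes
  Option E: v=15, gcd(2,15)=1 -> changes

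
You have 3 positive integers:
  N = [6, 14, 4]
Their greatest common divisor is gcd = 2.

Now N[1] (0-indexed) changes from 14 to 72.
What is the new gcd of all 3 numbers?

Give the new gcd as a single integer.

Answer: 2

Derivation:
Numbers: [6, 14, 4], gcd = 2
Change: index 1, 14 -> 72
gcd of the OTHER numbers (without index 1): gcd([6, 4]) = 2
New gcd = gcd(g_others, new_val) = gcd(2, 72) = 2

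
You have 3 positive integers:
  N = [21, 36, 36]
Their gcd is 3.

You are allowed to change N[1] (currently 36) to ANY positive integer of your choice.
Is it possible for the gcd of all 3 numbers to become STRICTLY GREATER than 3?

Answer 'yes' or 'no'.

Current gcd = 3
gcd of all OTHER numbers (without N[1]=36): gcd([21, 36]) = 3
The new gcd after any change is gcd(3, new_value).
This can be at most 3.
Since 3 = old gcd 3, the gcd can only stay the same or decrease.

Answer: no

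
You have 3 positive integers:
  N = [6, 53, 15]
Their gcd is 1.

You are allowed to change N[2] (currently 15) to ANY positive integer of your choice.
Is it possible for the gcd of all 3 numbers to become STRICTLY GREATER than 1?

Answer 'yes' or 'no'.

Answer: no

Derivation:
Current gcd = 1
gcd of all OTHER numbers (without N[2]=15): gcd([6, 53]) = 1
The new gcd after any change is gcd(1, new_value).
This can be at most 1.
Since 1 = old gcd 1, the gcd can only stay the same or decrease.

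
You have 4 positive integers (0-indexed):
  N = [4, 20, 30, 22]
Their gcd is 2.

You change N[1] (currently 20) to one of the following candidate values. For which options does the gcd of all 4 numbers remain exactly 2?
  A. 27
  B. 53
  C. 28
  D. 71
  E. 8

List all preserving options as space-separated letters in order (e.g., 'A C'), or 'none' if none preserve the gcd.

Answer: C E

Derivation:
Old gcd = 2; gcd of others (without N[1]) = 2
New gcd for candidate v: gcd(2, v). Preserves old gcd iff gcd(2, v) = 2.
  Option A: v=27, gcd(2,27)=1 -> changes
  Option B: v=53, gcd(2,53)=1 -> changes
  Option C: v=28, gcd(2,28)=2 -> preserves
  Option D: v=71, gcd(2,71)=1 -> changes
  Option E: v=8, gcd(2,8)=2 -> preserves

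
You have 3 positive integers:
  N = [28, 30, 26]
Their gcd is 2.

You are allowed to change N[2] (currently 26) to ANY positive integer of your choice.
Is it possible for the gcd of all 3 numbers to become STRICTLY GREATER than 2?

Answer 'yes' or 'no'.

Current gcd = 2
gcd of all OTHER numbers (without N[2]=26): gcd([28, 30]) = 2
The new gcd after any change is gcd(2, new_value).
This can be at most 2.
Since 2 = old gcd 2, the gcd can only stay the same or decrease.

Answer: no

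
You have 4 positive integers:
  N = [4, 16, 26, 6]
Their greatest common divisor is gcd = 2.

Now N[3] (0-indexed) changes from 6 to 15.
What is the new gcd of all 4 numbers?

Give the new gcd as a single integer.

Answer: 1

Derivation:
Numbers: [4, 16, 26, 6], gcd = 2
Change: index 3, 6 -> 15
gcd of the OTHER numbers (without index 3): gcd([4, 16, 26]) = 2
New gcd = gcd(g_others, new_val) = gcd(2, 15) = 1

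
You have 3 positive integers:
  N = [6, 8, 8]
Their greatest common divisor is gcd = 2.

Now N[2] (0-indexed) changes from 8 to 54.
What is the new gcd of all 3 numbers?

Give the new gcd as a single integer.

Answer: 2

Derivation:
Numbers: [6, 8, 8], gcd = 2
Change: index 2, 8 -> 54
gcd of the OTHER numbers (without index 2): gcd([6, 8]) = 2
New gcd = gcd(g_others, new_val) = gcd(2, 54) = 2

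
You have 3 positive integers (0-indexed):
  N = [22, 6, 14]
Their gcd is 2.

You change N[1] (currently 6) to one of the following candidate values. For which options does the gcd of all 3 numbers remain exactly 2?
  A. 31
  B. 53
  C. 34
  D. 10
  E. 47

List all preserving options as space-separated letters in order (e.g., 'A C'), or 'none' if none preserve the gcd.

Answer: C D

Derivation:
Old gcd = 2; gcd of others (without N[1]) = 2
New gcd for candidate v: gcd(2, v). Preserves old gcd iff gcd(2, v) = 2.
  Option A: v=31, gcd(2,31)=1 -> changes
  Option B: v=53, gcd(2,53)=1 -> changes
  Option C: v=34, gcd(2,34)=2 -> preserves
  Option D: v=10, gcd(2,10)=2 -> preserves
  Option E: v=47, gcd(2,47)=1 -> changes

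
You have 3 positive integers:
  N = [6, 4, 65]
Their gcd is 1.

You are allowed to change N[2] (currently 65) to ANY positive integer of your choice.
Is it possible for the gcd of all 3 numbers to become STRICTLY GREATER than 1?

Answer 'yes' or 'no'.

Answer: yes

Derivation:
Current gcd = 1
gcd of all OTHER numbers (without N[2]=65): gcd([6, 4]) = 2
The new gcd after any change is gcd(2, new_value).
This can be at most 2.
Since 2 > old gcd 1, the gcd CAN increase (e.g., set N[2] = 2).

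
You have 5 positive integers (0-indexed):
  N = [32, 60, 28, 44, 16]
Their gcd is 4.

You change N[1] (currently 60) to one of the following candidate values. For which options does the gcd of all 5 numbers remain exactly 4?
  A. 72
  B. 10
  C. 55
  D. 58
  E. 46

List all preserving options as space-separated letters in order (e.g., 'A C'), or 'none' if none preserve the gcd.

Answer: A

Derivation:
Old gcd = 4; gcd of others (without N[1]) = 4
New gcd for candidate v: gcd(4, v). Preserves old gcd iff gcd(4, v) = 4.
  Option A: v=72, gcd(4,72)=4 -> preserves
  Option B: v=10, gcd(4,10)=2 -> changes
  Option C: v=55, gcd(4,55)=1 -> changes
  Option D: v=58, gcd(4,58)=2 -> changes
  Option E: v=46, gcd(4,46)=2 -> changes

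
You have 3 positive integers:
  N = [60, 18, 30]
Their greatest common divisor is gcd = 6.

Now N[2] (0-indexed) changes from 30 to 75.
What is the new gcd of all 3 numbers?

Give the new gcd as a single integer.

Answer: 3

Derivation:
Numbers: [60, 18, 30], gcd = 6
Change: index 2, 30 -> 75
gcd of the OTHER numbers (without index 2): gcd([60, 18]) = 6
New gcd = gcd(g_others, new_val) = gcd(6, 75) = 3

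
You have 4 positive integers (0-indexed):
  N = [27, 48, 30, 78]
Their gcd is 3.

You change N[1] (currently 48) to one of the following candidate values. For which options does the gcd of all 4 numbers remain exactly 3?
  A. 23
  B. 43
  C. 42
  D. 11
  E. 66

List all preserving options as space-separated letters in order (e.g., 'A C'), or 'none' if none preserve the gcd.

Old gcd = 3; gcd of others (without N[1]) = 3
New gcd for candidate v: gcd(3, v). Preserves old gcd iff gcd(3, v) = 3.
  Option A: v=23, gcd(3,23)=1 -> changes
  Option B: v=43, gcd(3,43)=1 -> changes
  Option C: v=42, gcd(3,42)=3 -> preserves
  Option D: v=11, gcd(3,11)=1 -> changes
  Option E: v=66, gcd(3,66)=3 -> preserves

Answer: C E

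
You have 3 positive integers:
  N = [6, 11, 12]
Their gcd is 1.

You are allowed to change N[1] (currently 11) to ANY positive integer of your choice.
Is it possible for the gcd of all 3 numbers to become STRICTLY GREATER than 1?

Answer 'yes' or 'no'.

Current gcd = 1
gcd of all OTHER numbers (without N[1]=11): gcd([6, 12]) = 6
The new gcd after any change is gcd(6, new_value).
This can be at most 6.
Since 6 > old gcd 1, the gcd CAN increase (e.g., set N[1] = 6).

Answer: yes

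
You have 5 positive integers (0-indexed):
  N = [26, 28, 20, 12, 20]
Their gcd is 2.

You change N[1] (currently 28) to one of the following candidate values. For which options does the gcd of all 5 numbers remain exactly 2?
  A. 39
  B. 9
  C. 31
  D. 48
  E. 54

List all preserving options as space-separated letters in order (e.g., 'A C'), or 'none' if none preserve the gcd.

Answer: D E

Derivation:
Old gcd = 2; gcd of others (without N[1]) = 2
New gcd for candidate v: gcd(2, v). Preserves old gcd iff gcd(2, v) = 2.
  Option A: v=39, gcd(2,39)=1 -> changes
  Option B: v=9, gcd(2,9)=1 -> changes
  Option C: v=31, gcd(2,31)=1 -> changes
  Option D: v=48, gcd(2,48)=2 -> preserves
  Option E: v=54, gcd(2,54)=2 -> preserves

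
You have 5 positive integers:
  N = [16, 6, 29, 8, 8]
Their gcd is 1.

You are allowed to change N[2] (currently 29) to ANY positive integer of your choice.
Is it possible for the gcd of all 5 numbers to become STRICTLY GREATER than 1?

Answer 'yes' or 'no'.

Answer: yes

Derivation:
Current gcd = 1
gcd of all OTHER numbers (without N[2]=29): gcd([16, 6, 8, 8]) = 2
The new gcd after any change is gcd(2, new_value).
This can be at most 2.
Since 2 > old gcd 1, the gcd CAN increase (e.g., set N[2] = 2).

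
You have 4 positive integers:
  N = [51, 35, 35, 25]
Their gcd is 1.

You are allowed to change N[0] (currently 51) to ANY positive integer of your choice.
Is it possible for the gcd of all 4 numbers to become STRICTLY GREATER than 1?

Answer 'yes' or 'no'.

Current gcd = 1
gcd of all OTHER numbers (without N[0]=51): gcd([35, 35, 25]) = 5
The new gcd after any change is gcd(5, new_value).
This can be at most 5.
Since 5 > old gcd 1, the gcd CAN increase (e.g., set N[0] = 5).

Answer: yes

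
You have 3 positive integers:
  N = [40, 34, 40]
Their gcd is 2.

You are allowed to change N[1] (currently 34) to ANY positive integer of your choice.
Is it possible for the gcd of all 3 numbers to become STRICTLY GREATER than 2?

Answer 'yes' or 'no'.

Current gcd = 2
gcd of all OTHER numbers (without N[1]=34): gcd([40, 40]) = 40
The new gcd after any change is gcd(40, new_value).
This can be at most 40.
Since 40 > old gcd 2, the gcd CAN increase (e.g., set N[1] = 40).

Answer: yes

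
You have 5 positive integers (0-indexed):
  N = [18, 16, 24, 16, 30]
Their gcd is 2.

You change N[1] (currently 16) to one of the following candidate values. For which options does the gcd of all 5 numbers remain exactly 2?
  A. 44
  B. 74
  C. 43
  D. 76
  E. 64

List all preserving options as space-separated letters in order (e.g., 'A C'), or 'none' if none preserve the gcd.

Answer: A B D E

Derivation:
Old gcd = 2; gcd of others (without N[1]) = 2
New gcd for candidate v: gcd(2, v). Preserves old gcd iff gcd(2, v) = 2.
  Option A: v=44, gcd(2,44)=2 -> preserves
  Option B: v=74, gcd(2,74)=2 -> preserves
  Option C: v=43, gcd(2,43)=1 -> changes
  Option D: v=76, gcd(2,76)=2 -> preserves
  Option E: v=64, gcd(2,64)=2 -> preserves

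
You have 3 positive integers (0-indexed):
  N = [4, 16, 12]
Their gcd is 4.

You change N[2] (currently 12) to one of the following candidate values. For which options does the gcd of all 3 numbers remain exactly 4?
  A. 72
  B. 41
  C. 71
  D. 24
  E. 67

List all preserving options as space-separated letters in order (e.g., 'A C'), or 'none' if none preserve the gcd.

Answer: A D

Derivation:
Old gcd = 4; gcd of others (without N[2]) = 4
New gcd for candidate v: gcd(4, v). Preserves old gcd iff gcd(4, v) = 4.
  Option A: v=72, gcd(4,72)=4 -> preserves
  Option B: v=41, gcd(4,41)=1 -> changes
  Option C: v=71, gcd(4,71)=1 -> changes
  Option D: v=24, gcd(4,24)=4 -> preserves
  Option E: v=67, gcd(4,67)=1 -> changes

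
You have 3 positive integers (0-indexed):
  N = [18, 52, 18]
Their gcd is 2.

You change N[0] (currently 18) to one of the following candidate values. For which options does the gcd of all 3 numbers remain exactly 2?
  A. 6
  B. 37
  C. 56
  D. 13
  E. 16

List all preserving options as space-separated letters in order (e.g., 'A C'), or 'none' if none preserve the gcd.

Answer: A C E

Derivation:
Old gcd = 2; gcd of others (without N[0]) = 2
New gcd for candidate v: gcd(2, v). Preserves old gcd iff gcd(2, v) = 2.
  Option A: v=6, gcd(2,6)=2 -> preserves
  Option B: v=37, gcd(2,37)=1 -> changes
  Option C: v=56, gcd(2,56)=2 -> preserves
  Option D: v=13, gcd(2,13)=1 -> changes
  Option E: v=16, gcd(2,16)=2 -> preserves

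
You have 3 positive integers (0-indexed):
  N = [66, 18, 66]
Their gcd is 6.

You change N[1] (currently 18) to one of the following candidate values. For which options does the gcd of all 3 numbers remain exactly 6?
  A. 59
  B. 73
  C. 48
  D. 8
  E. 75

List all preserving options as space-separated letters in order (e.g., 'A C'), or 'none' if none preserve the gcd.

Answer: C

Derivation:
Old gcd = 6; gcd of others (without N[1]) = 66
New gcd for candidate v: gcd(66, v). Preserves old gcd iff gcd(66, v) = 6.
  Option A: v=59, gcd(66,59)=1 -> changes
  Option B: v=73, gcd(66,73)=1 -> changes
  Option C: v=48, gcd(66,48)=6 -> preserves
  Option D: v=8, gcd(66,8)=2 -> changes
  Option E: v=75, gcd(66,75)=3 -> changes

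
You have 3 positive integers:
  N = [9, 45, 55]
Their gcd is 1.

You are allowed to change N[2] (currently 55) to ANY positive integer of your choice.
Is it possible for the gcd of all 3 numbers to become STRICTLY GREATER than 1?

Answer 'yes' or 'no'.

Current gcd = 1
gcd of all OTHER numbers (without N[2]=55): gcd([9, 45]) = 9
The new gcd after any change is gcd(9, new_value).
This can be at most 9.
Since 9 > old gcd 1, the gcd CAN increase (e.g., set N[2] = 9).

Answer: yes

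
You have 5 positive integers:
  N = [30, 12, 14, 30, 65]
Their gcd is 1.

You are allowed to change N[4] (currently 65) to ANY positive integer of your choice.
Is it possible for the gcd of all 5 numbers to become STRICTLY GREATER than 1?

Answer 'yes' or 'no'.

Answer: yes

Derivation:
Current gcd = 1
gcd of all OTHER numbers (without N[4]=65): gcd([30, 12, 14, 30]) = 2
The new gcd after any change is gcd(2, new_value).
This can be at most 2.
Since 2 > old gcd 1, the gcd CAN increase (e.g., set N[4] = 2).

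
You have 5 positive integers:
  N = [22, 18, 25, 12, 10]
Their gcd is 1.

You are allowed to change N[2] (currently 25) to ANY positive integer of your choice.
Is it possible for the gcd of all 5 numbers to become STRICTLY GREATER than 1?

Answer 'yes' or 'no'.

Answer: yes

Derivation:
Current gcd = 1
gcd of all OTHER numbers (without N[2]=25): gcd([22, 18, 12, 10]) = 2
The new gcd after any change is gcd(2, new_value).
This can be at most 2.
Since 2 > old gcd 1, the gcd CAN increase (e.g., set N[2] = 2).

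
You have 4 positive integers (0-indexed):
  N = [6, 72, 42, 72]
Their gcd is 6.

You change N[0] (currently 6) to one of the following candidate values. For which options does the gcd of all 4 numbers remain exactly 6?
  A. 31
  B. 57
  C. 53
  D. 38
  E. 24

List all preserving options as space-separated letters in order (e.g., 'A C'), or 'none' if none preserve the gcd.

Answer: E

Derivation:
Old gcd = 6; gcd of others (without N[0]) = 6
New gcd for candidate v: gcd(6, v). Preserves old gcd iff gcd(6, v) = 6.
  Option A: v=31, gcd(6,31)=1 -> changes
  Option B: v=57, gcd(6,57)=3 -> changes
  Option C: v=53, gcd(6,53)=1 -> changes
  Option D: v=38, gcd(6,38)=2 -> changes
  Option E: v=24, gcd(6,24)=6 -> preserves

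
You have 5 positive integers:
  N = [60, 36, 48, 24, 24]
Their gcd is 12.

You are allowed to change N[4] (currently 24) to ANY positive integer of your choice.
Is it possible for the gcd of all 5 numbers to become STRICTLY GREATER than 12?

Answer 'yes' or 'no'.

Current gcd = 12
gcd of all OTHER numbers (without N[4]=24): gcd([60, 36, 48, 24]) = 12
The new gcd after any change is gcd(12, new_value).
This can be at most 12.
Since 12 = old gcd 12, the gcd can only stay the same or decrease.

Answer: no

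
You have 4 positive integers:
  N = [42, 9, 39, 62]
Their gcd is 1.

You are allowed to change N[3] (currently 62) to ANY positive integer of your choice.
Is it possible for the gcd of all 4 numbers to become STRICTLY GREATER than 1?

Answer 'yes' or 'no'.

Answer: yes

Derivation:
Current gcd = 1
gcd of all OTHER numbers (without N[3]=62): gcd([42, 9, 39]) = 3
The new gcd after any change is gcd(3, new_value).
This can be at most 3.
Since 3 > old gcd 1, the gcd CAN increase (e.g., set N[3] = 3).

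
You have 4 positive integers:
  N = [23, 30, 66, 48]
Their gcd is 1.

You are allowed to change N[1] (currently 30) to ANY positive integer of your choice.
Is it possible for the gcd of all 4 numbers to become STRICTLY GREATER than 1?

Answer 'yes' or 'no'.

Current gcd = 1
gcd of all OTHER numbers (without N[1]=30): gcd([23, 66, 48]) = 1
The new gcd after any change is gcd(1, new_value).
This can be at most 1.
Since 1 = old gcd 1, the gcd can only stay the same or decrease.

Answer: no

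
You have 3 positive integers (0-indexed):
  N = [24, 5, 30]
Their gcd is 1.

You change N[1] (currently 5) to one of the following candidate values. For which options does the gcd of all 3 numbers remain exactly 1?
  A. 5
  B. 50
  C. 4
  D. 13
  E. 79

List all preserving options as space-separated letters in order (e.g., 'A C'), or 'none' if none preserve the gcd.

Answer: A D E

Derivation:
Old gcd = 1; gcd of others (without N[1]) = 6
New gcd for candidate v: gcd(6, v). Preserves old gcd iff gcd(6, v) = 1.
  Option A: v=5, gcd(6,5)=1 -> preserves
  Option B: v=50, gcd(6,50)=2 -> changes
  Option C: v=4, gcd(6,4)=2 -> changes
  Option D: v=13, gcd(6,13)=1 -> preserves
  Option E: v=79, gcd(6,79)=1 -> preserves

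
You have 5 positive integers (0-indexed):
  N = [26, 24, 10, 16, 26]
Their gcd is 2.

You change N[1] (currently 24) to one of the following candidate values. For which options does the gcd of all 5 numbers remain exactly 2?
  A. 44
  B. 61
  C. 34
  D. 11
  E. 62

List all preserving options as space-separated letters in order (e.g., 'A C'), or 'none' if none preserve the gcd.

Answer: A C E

Derivation:
Old gcd = 2; gcd of others (without N[1]) = 2
New gcd for candidate v: gcd(2, v). Preserves old gcd iff gcd(2, v) = 2.
  Option A: v=44, gcd(2,44)=2 -> preserves
  Option B: v=61, gcd(2,61)=1 -> changes
  Option C: v=34, gcd(2,34)=2 -> preserves
  Option D: v=11, gcd(2,11)=1 -> changes
  Option E: v=62, gcd(2,62)=2 -> preserves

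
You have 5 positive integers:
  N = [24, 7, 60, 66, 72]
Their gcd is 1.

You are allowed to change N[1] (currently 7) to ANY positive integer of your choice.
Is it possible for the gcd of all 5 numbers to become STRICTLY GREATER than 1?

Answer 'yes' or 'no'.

Answer: yes

Derivation:
Current gcd = 1
gcd of all OTHER numbers (without N[1]=7): gcd([24, 60, 66, 72]) = 6
The new gcd after any change is gcd(6, new_value).
This can be at most 6.
Since 6 > old gcd 1, the gcd CAN increase (e.g., set N[1] = 6).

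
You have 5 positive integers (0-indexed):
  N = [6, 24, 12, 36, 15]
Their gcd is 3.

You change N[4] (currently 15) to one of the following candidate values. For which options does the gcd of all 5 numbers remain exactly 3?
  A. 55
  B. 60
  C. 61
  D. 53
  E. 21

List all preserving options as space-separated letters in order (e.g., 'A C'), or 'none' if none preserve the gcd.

Old gcd = 3; gcd of others (without N[4]) = 6
New gcd for candidate v: gcd(6, v). Preserves old gcd iff gcd(6, v) = 3.
  Option A: v=55, gcd(6,55)=1 -> changes
  Option B: v=60, gcd(6,60)=6 -> changes
  Option C: v=61, gcd(6,61)=1 -> changes
  Option D: v=53, gcd(6,53)=1 -> changes
  Option E: v=21, gcd(6,21)=3 -> preserves

Answer: E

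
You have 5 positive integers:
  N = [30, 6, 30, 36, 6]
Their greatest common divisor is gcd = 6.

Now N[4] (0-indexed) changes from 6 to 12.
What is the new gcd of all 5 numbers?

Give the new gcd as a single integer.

Numbers: [30, 6, 30, 36, 6], gcd = 6
Change: index 4, 6 -> 12
gcd of the OTHER numbers (without index 4): gcd([30, 6, 30, 36]) = 6
New gcd = gcd(g_others, new_val) = gcd(6, 12) = 6

Answer: 6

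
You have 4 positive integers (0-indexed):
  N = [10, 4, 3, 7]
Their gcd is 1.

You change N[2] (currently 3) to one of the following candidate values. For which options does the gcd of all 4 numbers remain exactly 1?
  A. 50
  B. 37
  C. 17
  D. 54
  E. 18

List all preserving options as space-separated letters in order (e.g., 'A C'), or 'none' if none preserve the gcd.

Old gcd = 1; gcd of others (without N[2]) = 1
New gcd for candidate v: gcd(1, v). Preserves old gcd iff gcd(1, v) = 1.
  Option A: v=50, gcd(1,50)=1 -> preserves
  Option B: v=37, gcd(1,37)=1 -> preserves
  Option C: v=17, gcd(1,17)=1 -> preserves
  Option D: v=54, gcd(1,54)=1 -> preserves
  Option E: v=18, gcd(1,18)=1 -> preserves

Answer: A B C D E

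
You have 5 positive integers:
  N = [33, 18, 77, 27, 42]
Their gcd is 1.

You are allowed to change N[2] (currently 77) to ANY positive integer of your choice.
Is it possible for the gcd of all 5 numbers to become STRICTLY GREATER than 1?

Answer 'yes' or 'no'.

Answer: yes

Derivation:
Current gcd = 1
gcd of all OTHER numbers (without N[2]=77): gcd([33, 18, 27, 42]) = 3
The new gcd after any change is gcd(3, new_value).
This can be at most 3.
Since 3 > old gcd 1, the gcd CAN increase (e.g., set N[2] = 3).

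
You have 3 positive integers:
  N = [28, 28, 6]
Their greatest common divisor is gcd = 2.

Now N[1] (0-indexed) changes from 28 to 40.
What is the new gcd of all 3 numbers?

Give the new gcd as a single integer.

Answer: 2

Derivation:
Numbers: [28, 28, 6], gcd = 2
Change: index 1, 28 -> 40
gcd of the OTHER numbers (without index 1): gcd([28, 6]) = 2
New gcd = gcd(g_others, new_val) = gcd(2, 40) = 2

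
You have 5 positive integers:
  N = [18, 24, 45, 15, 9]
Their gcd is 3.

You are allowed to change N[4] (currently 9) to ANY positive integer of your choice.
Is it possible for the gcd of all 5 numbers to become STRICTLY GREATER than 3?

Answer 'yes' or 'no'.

Current gcd = 3
gcd of all OTHER numbers (without N[4]=9): gcd([18, 24, 45, 15]) = 3
The new gcd after any change is gcd(3, new_value).
This can be at most 3.
Since 3 = old gcd 3, the gcd can only stay the same or decrease.

Answer: no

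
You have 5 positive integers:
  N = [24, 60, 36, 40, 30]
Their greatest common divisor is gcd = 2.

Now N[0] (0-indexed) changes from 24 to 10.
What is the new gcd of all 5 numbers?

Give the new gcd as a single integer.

Answer: 2

Derivation:
Numbers: [24, 60, 36, 40, 30], gcd = 2
Change: index 0, 24 -> 10
gcd of the OTHER numbers (without index 0): gcd([60, 36, 40, 30]) = 2
New gcd = gcd(g_others, new_val) = gcd(2, 10) = 2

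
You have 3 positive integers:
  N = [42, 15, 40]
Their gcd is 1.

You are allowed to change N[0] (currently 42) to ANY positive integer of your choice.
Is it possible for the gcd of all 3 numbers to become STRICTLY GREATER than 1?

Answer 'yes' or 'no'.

Answer: yes

Derivation:
Current gcd = 1
gcd of all OTHER numbers (without N[0]=42): gcd([15, 40]) = 5
The new gcd after any change is gcd(5, new_value).
This can be at most 5.
Since 5 > old gcd 1, the gcd CAN increase (e.g., set N[0] = 5).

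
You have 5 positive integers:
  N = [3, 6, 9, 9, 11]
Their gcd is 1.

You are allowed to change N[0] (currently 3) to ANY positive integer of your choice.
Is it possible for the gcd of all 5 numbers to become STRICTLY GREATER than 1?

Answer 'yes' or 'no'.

Answer: no

Derivation:
Current gcd = 1
gcd of all OTHER numbers (without N[0]=3): gcd([6, 9, 9, 11]) = 1
The new gcd after any change is gcd(1, new_value).
This can be at most 1.
Since 1 = old gcd 1, the gcd can only stay the same or decrease.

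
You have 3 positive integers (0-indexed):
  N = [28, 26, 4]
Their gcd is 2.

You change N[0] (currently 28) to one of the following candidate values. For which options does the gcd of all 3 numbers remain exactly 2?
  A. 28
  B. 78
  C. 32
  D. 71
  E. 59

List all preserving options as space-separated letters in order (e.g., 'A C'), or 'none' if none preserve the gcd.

Answer: A B C

Derivation:
Old gcd = 2; gcd of others (without N[0]) = 2
New gcd for candidate v: gcd(2, v). Preserves old gcd iff gcd(2, v) = 2.
  Option A: v=28, gcd(2,28)=2 -> preserves
  Option B: v=78, gcd(2,78)=2 -> preserves
  Option C: v=32, gcd(2,32)=2 -> preserves
  Option D: v=71, gcd(2,71)=1 -> changes
  Option E: v=59, gcd(2,59)=1 -> changes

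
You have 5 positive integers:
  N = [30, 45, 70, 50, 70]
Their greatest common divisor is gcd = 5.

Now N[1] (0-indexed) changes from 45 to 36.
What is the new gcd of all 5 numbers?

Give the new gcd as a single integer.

Answer: 2

Derivation:
Numbers: [30, 45, 70, 50, 70], gcd = 5
Change: index 1, 45 -> 36
gcd of the OTHER numbers (without index 1): gcd([30, 70, 50, 70]) = 10
New gcd = gcd(g_others, new_val) = gcd(10, 36) = 2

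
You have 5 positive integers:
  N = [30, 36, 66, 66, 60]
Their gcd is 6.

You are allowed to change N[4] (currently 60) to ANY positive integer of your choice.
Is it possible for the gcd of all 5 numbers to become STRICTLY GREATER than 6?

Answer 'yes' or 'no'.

Current gcd = 6
gcd of all OTHER numbers (without N[4]=60): gcd([30, 36, 66, 66]) = 6
The new gcd after any change is gcd(6, new_value).
This can be at most 6.
Since 6 = old gcd 6, the gcd can only stay the same or decrease.

Answer: no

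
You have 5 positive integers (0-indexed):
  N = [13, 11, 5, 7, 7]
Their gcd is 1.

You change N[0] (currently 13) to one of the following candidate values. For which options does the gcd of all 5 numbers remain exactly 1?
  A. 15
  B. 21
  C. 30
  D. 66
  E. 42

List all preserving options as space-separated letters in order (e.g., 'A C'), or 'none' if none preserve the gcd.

Answer: A B C D E

Derivation:
Old gcd = 1; gcd of others (without N[0]) = 1
New gcd for candidate v: gcd(1, v). Preserves old gcd iff gcd(1, v) = 1.
  Option A: v=15, gcd(1,15)=1 -> preserves
  Option B: v=21, gcd(1,21)=1 -> preserves
  Option C: v=30, gcd(1,30)=1 -> preserves
  Option D: v=66, gcd(1,66)=1 -> preserves
  Option E: v=42, gcd(1,42)=1 -> preserves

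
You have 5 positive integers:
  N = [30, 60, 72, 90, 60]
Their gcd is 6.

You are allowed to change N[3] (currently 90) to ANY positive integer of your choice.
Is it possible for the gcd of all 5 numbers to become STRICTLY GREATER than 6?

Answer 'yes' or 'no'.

Current gcd = 6
gcd of all OTHER numbers (without N[3]=90): gcd([30, 60, 72, 60]) = 6
The new gcd after any change is gcd(6, new_value).
This can be at most 6.
Since 6 = old gcd 6, the gcd can only stay the same or decrease.

Answer: no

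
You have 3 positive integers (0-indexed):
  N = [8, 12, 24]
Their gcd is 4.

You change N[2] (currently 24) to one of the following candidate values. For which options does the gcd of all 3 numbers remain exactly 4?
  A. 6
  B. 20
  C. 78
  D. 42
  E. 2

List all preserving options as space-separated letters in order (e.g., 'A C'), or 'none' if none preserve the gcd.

Old gcd = 4; gcd of others (without N[2]) = 4
New gcd for candidate v: gcd(4, v). Preserves old gcd iff gcd(4, v) = 4.
  Option A: v=6, gcd(4,6)=2 -> changes
  Option B: v=20, gcd(4,20)=4 -> preserves
  Option C: v=78, gcd(4,78)=2 -> changes
  Option D: v=42, gcd(4,42)=2 -> changes
  Option E: v=2, gcd(4,2)=2 -> changes

Answer: B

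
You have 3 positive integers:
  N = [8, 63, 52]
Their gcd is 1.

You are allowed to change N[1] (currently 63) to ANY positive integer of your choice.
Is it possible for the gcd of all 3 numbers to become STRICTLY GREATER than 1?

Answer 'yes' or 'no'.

Answer: yes

Derivation:
Current gcd = 1
gcd of all OTHER numbers (without N[1]=63): gcd([8, 52]) = 4
The new gcd after any change is gcd(4, new_value).
This can be at most 4.
Since 4 > old gcd 1, the gcd CAN increase (e.g., set N[1] = 4).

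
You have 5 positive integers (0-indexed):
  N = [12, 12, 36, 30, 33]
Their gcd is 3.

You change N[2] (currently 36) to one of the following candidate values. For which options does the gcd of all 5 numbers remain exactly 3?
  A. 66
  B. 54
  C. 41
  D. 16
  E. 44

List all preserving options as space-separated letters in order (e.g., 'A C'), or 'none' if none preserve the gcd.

Old gcd = 3; gcd of others (without N[2]) = 3
New gcd for candidate v: gcd(3, v). Preserves old gcd iff gcd(3, v) = 3.
  Option A: v=66, gcd(3,66)=3 -> preserves
  Option B: v=54, gcd(3,54)=3 -> preserves
  Option C: v=41, gcd(3,41)=1 -> changes
  Option D: v=16, gcd(3,16)=1 -> changes
  Option E: v=44, gcd(3,44)=1 -> changes

Answer: A B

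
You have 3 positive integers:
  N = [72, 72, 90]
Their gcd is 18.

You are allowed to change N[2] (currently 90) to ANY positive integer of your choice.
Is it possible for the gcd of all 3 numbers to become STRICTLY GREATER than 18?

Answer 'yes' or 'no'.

Answer: yes

Derivation:
Current gcd = 18
gcd of all OTHER numbers (without N[2]=90): gcd([72, 72]) = 72
The new gcd after any change is gcd(72, new_value).
This can be at most 72.
Since 72 > old gcd 18, the gcd CAN increase (e.g., set N[2] = 72).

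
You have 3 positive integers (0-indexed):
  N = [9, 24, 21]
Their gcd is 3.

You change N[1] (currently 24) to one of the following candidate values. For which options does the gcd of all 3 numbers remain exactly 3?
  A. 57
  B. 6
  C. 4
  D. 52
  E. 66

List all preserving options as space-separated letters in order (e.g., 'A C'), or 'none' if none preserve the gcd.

Old gcd = 3; gcd of others (without N[1]) = 3
New gcd for candidate v: gcd(3, v). Preserves old gcd iff gcd(3, v) = 3.
  Option A: v=57, gcd(3,57)=3 -> preserves
  Option B: v=6, gcd(3,6)=3 -> preserves
  Option C: v=4, gcd(3,4)=1 -> changes
  Option D: v=52, gcd(3,52)=1 -> changes
  Option E: v=66, gcd(3,66)=3 -> preserves

Answer: A B E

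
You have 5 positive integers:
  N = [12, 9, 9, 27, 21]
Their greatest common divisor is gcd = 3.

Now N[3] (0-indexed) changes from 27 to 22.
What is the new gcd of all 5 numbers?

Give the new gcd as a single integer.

Numbers: [12, 9, 9, 27, 21], gcd = 3
Change: index 3, 27 -> 22
gcd of the OTHER numbers (without index 3): gcd([12, 9, 9, 21]) = 3
New gcd = gcd(g_others, new_val) = gcd(3, 22) = 1

Answer: 1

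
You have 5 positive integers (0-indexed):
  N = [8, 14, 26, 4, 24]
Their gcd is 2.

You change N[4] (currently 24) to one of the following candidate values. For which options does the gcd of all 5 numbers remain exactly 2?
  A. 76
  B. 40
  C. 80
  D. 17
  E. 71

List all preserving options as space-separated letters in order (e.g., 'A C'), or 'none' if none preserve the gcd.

Old gcd = 2; gcd of others (without N[4]) = 2
New gcd for candidate v: gcd(2, v). Preserves old gcd iff gcd(2, v) = 2.
  Option A: v=76, gcd(2,76)=2 -> preserves
  Option B: v=40, gcd(2,40)=2 -> preserves
  Option C: v=80, gcd(2,80)=2 -> preserves
  Option D: v=17, gcd(2,17)=1 -> changes
  Option E: v=71, gcd(2,71)=1 -> changes

Answer: A B C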